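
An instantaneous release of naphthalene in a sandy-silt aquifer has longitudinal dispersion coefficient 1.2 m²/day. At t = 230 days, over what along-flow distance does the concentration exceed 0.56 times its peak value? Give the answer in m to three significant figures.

The plume is Gaussian with σ = √(2Dt) = √(2 × 1.2 × 230) = 23.49 m.
C/C_peak = exp(−Δx²/(2σ²)) = 0.56 ⇒ Δx = σ·√(−2 ln 0.56) = 23.49 × 1.077 = 25.30 m.
Width = 2Δx = 50.6 m.

50.6 m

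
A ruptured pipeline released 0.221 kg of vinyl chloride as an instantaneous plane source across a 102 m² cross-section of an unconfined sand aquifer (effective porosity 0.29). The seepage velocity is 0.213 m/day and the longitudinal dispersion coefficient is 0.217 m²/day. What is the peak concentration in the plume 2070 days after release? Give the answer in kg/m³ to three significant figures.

9.94e-05 kg/m³

The peak of an instantaneous 1D plume sits at x = vt; there the Gaussian factor is 1 and C_max = M/(n_e·A·√(4πDt)), where n_e·A is the pore area the mass is dissolved in.
√(4πDt) = √(4π × 0.217 × 2070) = 75.13 m, so C_max = 0.221/(0.29 × 102 × 75.13) = 9.94e-05 kg/m³.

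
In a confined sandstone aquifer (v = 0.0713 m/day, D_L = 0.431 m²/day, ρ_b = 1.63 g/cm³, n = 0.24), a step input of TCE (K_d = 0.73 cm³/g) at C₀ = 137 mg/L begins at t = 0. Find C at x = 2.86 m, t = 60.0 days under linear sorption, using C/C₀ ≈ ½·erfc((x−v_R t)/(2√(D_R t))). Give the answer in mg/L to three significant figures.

Retardation factor R = 1 + ρ_b·K_d/n = 1 + 1.63 × 0.73/0.24 = 5.958.
Sorption retards both mechanisms: v_R = v/R = 0.01197 m/day, D_R = D/R = 0.07234 m²/day.
v_R·t = 0.01197 × 60.0 = 0.7182 m; 2√(D_R t) = 4.167 m; argument = (2.86 − 0.7182)/4.167 = 0.5140.
C = C₀ × ½·erfc(0.5140) = 137 × 0.2336 = 32.0 mg/L.

32.0 mg/L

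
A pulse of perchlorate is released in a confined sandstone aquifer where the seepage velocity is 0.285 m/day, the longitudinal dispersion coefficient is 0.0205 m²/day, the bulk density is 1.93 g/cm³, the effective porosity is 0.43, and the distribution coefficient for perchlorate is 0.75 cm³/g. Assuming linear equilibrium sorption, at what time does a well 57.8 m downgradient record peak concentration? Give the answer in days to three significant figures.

884 days

Retardation factor R = 1 + ρ_b·K_d/n = 1 + 1.93 × 0.75/0.43 = 4.366.
Sorption retards both mechanisms: v_R = v/R = 0.06528 m/day, D_R = D/R = 0.004695 m²/day.
Peak time from v_R²t² + 2D_R t − x² = 0: t = (√(D_R² + v_R²x²) − D_R)/v_R².
√(D_R² + v_R²x²) = √(0.004695² + 0.06528² × 57.8²) = 3.773; v_R² = 0.004261.
t = (3.773 − 0.004695)/0.004261 = 884 days.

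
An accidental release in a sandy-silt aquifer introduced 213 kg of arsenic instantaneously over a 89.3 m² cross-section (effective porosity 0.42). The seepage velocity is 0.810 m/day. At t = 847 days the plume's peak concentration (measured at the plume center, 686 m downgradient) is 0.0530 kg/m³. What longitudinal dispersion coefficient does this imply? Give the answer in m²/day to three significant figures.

At the plume center C_max = M/(n_e·A·√(4πDt)), so D = M²/(4πt·(n_e·A·C_max)²).
n_e·A·C_max = 0.42 × 89.3 × 0.0530 = 1.988 kg/m.
D = 213²/(4π × 847 × 1.988²) = 1.08 m²/day.

1.08 m²/day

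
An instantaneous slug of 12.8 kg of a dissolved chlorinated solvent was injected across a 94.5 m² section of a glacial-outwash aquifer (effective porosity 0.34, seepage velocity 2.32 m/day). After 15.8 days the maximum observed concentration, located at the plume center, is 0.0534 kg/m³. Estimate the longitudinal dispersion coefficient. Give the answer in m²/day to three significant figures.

At the plume center C_max = M/(n_e·A·√(4πDt)), so D = M²/(4πt·(n_e·A·C_max)²).
n_e·A·C_max = 0.34 × 94.5 × 0.0534 = 1.716 kg/m.
D = 12.8²/(4π × 15.8 × 1.716²) = 0.280 m²/day.

0.280 m²/day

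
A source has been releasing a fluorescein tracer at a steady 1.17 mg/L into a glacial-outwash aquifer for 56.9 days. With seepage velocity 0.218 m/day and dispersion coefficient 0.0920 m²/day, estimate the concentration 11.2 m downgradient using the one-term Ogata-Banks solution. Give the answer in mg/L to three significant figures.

0.755 mg/L

For a continuous step input, C/C₀ ≈ ½·erfc((x−vt)/(2√(Dt))).
vt = 0.218 × 56.9 = 12.4042 m and 2√(Dt) = 2√(0.0920 × 56.9) = 4.576 m.
Argument (x−vt)/(2√(Dt)) = (11.2 − 12.4042)/4.576 = -0.2632; ½·erfc(-0.2632) = 0.6451.
C = 1.17 × 0.6451 = 0.755 mg/L.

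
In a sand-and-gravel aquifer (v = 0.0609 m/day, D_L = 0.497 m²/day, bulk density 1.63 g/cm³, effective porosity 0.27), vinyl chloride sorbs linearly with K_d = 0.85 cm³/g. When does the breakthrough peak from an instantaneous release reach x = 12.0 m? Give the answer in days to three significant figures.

Retardation factor R = 1 + ρ_b·K_d/n = 1 + 1.63 × 0.85/0.27 = 6.131.
Sorption retards both mechanisms: v_R = v/R = 0.009933 m/day, D_R = D/R = 0.08106 m²/day.
Peak time from v_R²t² + 2D_R t − x² = 0: t = (√(D_R² + v_R²x²) − D_R)/v_R².
√(D_R² + v_R²x²) = √(0.08106² + 0.009933² × 12.0²) = 0.1441; v_R² = 9.866e-05.
t = (0.1441 − 0.08106)/9.866e-05 = 639 days.

639 days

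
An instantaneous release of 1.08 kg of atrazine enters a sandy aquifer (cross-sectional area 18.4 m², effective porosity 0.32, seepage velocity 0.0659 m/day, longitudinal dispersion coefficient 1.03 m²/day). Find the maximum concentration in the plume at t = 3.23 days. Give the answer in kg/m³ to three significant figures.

The peak of an instantaneous 1D plume sits at x = vt; there the Gaussian factor is 1 and C_max = M/(n_e·A·√(4πDt)), where n_e·A is the pore area the mass is dissolved in.
√(4πDt) = √(4π × 1.03 × 3.23) = 6.466 m, so C_max = 1.08/(0.32 × 18.4 × 6.466) = 0.0284 kg/m³.

0.0284 kg/m³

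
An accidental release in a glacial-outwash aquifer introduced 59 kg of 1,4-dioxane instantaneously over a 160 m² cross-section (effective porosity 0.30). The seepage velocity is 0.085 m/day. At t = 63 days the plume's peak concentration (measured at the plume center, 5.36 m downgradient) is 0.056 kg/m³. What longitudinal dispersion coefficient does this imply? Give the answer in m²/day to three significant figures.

At the plume center C_max = M/(n_e·A·√(4πDt)), so D = M²/(4πt·(n_e·A·C_max)²).
n_e·A·C_max = 0.30 × 160 × 0.056 = 2.688 kg/m.
D = 59²/(4π × 63 × 2.688²) = 0.609 m²/day.

0.609 m²/day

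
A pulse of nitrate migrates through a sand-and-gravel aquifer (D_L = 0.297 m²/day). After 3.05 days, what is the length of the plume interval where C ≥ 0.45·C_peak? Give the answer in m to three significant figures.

3.40 m

The plume is Gaussian with σ = √(2Dt) = √(2 × 0.297 × 3.05) = 1.346 m.
C/C_peak = exp(−Δx²/(2σ²)) = 0.45 ⇒ Δx = σ·√(−2 ln 0.45) = 1.346 × 1.264 = 1.701 m.
Width = 2Δx = 3.40 m.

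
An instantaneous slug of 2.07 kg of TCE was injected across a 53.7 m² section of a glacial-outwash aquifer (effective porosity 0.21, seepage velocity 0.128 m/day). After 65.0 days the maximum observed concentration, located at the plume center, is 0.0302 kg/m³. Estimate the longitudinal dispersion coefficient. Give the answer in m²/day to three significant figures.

At the plume center C_max = M/(n_e·A·√(4πDt)), so D = M²/(4πt·(n_e·A·C_max)²).
n_e·A·C_max = 0.21 × 53.7 × 0.0302 = 0.3406 kg/m.
D = 2.07²/(4π × 65.0 × 0.3406²) = 0.0452 m²/day.

0.0452 m²/day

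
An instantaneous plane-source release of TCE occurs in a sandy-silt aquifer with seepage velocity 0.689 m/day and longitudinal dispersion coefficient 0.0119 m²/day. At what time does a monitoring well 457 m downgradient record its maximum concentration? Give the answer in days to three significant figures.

663 days

For the 1D instantaneous-source solution, setting ∂C/∂t = 0 at fixed x gives v²t² + 2Dt − x² = 0, so t = (√(D² + v²x²) − D)/v².
√(D² + v²x²) = √(0.0119² + 0.689² × 457²) = 314.9; v² = 0.474721.
t = (314.9 − 0.0119)/0.474721 = 663 days (vs. the pure-advection estimate x/v = 663 d).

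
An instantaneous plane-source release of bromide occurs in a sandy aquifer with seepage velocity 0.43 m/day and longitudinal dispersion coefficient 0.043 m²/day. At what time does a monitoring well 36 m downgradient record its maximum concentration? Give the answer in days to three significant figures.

For the 1D instantaneous-source solution, setting ∂C/∂t = 0 at fixed x gives v²t² + 2Dt − x² = 0, so t = (√(D² + v²x²) − D)/v².
√(D² + v²x²) = √(0.043² + 0.43² × 36²) = 15.48; v² = 0.1849.
t = (15.48 − 0.043)/0.1849 = 83.5 days (vs. the pure-advection estimate x/v = 83.7 d).

83.5 days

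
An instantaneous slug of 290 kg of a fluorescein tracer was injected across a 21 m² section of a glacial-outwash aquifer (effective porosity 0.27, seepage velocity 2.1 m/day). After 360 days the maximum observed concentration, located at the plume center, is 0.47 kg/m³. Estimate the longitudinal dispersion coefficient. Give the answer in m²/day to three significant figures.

At the plume center C_max = M/(n_e·A·√(4πDt)), so D = M²/(4πt·(n_e·A·C_max)²).
n_e·A·C_max = 0.27 × 21 × 0.47 = 2.665 kg/m.
D = 290²/(4π × 360 × 2.665²) = 2.62 m²/day.

2.62 m²/day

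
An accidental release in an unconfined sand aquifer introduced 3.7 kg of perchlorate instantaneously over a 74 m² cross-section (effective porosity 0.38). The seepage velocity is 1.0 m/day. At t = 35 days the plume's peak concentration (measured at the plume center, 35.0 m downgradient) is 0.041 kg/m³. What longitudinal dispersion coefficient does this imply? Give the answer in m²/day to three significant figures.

0.0234 m²/day

At the plume center C_max = M/(n_e·A·√(4πDt)), so D = M²/(4πt·(n_e·A·C_max)²).
n_e·A·C_max = 0.38 × 74 × 0.041 = 1.153 kg/m.
D = 3.7²/(4π × 35 × 1.153²) = 0.0234 m²/day.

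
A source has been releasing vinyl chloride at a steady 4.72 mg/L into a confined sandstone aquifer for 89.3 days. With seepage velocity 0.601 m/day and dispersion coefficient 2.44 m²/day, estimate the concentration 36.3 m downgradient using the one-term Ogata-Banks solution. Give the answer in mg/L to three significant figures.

For a continuous step input, C/C₀ ≈ ½·erfc((x−vt)/(2√(Dt))).
vt = 0.601 × 89.3 = 53.6693 m and 2√(Dt) = 2√(2.44 × 89.3) = 29.52 m.
Argument (x−vt)/(2√(Dt)) = (36.3 − 53.6693)/29.52 = -0.5884; ½·erfc(-0.5884) = 0.7973.
C = 4.72 × 0.7973 = 3.76 mg/L.

3.76 mg/L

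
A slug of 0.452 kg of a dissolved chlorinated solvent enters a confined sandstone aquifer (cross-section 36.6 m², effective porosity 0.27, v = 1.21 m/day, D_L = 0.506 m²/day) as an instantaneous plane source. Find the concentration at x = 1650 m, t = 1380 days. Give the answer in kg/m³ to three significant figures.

0.000424 kg/m³

For an instantaneous plane source, C(x,t) = M/(n_e·A·√(4πDt)) · exp(−(x−vt)²/(4Dt)), with n_e·A the pore (flow) area.
Plume center vt = 1.21 × 1380 = 1669.8 m, so the well at 1650 m is 19.8 m upgradient of the peak.
√(4πDt) = 93.67 m, giving peak height M/(n_e·A·√(4πDt)) = 0.452/(0.27 × 36.6 × 93.67) = 0.0004883 kg/m³.
(x−vt)²/(4Dt) = (-19.8)²/(4 × 0.506 × 1380) = 0.1404; exp(−0.1404) = 0.8690.
C = 0.0004883 × 0.8690 = 0.000424 kg/m³.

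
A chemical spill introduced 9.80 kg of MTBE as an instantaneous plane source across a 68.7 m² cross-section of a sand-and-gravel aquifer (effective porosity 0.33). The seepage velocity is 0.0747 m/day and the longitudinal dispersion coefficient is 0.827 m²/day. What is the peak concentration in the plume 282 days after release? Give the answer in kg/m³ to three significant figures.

The peak of an instantaneous 1D plume sits at x = vt; there the Gaussian factor is 1 and C_max = M/(n_e·A·√(4πDt)), where n_e·A is the pore area the mass is dissolved in.
√(4πDt) = √(4π × 0.827 × 282) = 54.14 m, so C_max = 9.80/(0.33 × 68.7 × 54.14) = 0.00798 kg/m³.

0.00798 kg/m³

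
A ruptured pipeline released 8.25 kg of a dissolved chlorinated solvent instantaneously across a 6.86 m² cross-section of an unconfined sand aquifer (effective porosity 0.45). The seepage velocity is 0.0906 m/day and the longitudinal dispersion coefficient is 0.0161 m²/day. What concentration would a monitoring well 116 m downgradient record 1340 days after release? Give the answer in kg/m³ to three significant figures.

0.116 kg/m³

For an instantaneous plane source, C(x,t) = M/(n_e·A·√(4πDt)) · exp(−(x−vt)²/(4Dt)), with n_e·A the pore (flow) area.
Plume center vt = 0.0906 × 1340 = 121.404 m, so the well at 116 m is 5.404 m upgradient of the peak.
√(4πDt) = 16.47 m, giving peak height M/(n_e·A·√(4πDt)) = 8.25/(0.45 × 6.86 × 16.47) = 0.1623 kg/m³.
(x−vt)²/(4Dt) = (-5.404)²/(4 × 0.0161 × 1340) = 0.3384; exp(−0.3384) = 0.7129.
C = 0.1623 × 0.7129 = 0.116 kg/m³.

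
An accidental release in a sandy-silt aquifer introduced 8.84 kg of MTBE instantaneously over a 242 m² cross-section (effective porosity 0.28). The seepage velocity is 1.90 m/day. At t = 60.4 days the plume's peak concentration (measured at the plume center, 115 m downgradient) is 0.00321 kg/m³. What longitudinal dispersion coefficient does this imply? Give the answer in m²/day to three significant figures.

At the plume center C_max = M/(n_e·A·√(4πDt)), so D = M²/(4πt·(n_e·A·C_max)²).
n_e·A·C_max = 0.28 × 242 × 0.00321 = 0.2175 kg/m.
D = 8.84²/(4π × 60.4 × 0.2175²) = 2.18 m²/day.

2.18 m²/day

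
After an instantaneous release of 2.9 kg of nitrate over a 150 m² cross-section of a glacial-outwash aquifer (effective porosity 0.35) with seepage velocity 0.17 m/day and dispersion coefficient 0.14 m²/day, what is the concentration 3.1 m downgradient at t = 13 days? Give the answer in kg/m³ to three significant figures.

For an instantaneous plane source, C(x,t) = M/(n_e·A·√(4πDt)) · exp(−(x−vt)²/(4Dt)), with n_e·A the pore (flow) area.
Plume center vt = 0.17 × 13 = 2.21 m, so the well at 3.1 m is 0.89 m downgradient of the peak.
√(4πDt) = 4.782 m, giving peak height M/(n_e·A·√(4πDt)) = 2.9/(0.35 × 150 × 4.782) = 0.01155 kg/m³.
(x−vt)²/(4Dt) = (0.89)²/(4 × 0.14 × 13) = 0.1088; exp(−0.1088) = 0.8969.
C = 0.01155 × 0.8969 = 0.0104 kg/m³.

0.0104 kg/m³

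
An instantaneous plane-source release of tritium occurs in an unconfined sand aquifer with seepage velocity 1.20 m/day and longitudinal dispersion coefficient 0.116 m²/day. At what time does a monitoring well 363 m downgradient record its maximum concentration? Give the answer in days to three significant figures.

For the 1D instantaneous-source solution, setting ∂C/∂t = 0 at fixed x gives v²t² + 2Dt − x² = 0, so t = (√(D² + v²x²) − D)/v².
√(D² + v²x²) = √(0.116² + 1.20² × 363²) = 435.6; v² = 1.44.
t = (435.6 − 0.116)/1.44 = 302 days (vs. the pure-advection estimate x/v = 302 d).

302 days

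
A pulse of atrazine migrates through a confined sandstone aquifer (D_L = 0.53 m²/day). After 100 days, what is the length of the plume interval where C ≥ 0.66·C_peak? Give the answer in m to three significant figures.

The plume is Gaussian with σ = √(2Dt) = √(2 × 0.53 × 100) = 10.30 m.
C/C_peak = exp(−Δx²/(2σ²)) = 0.66 ⇒ Δx = σ·√(−2 ln 0.66) = 10.30 × 0.9116 = 9.389 m.
Width = 2Δx = 18.8 m.

18.8 m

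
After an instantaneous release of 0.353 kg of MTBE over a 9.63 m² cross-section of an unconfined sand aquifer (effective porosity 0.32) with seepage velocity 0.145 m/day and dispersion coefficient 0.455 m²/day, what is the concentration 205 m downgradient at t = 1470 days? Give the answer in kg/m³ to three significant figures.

0.00122 kg/m³

For an instantaneous plane source, C(x,t) = M/(n_e·A·√(4πDt)) · exp(−(x−vt)²/(4Dt)), with n_e·A the pore (flow) area.
Plume center vt = 0.145 × 1470 = 213.15 m, so the well at 205 m is 8.15 m upgradient of the peak.
√(4πDt) = 91.68 m, giving peak height M/(n_e·A·√(4πDt)) = 0.353/(0.32 × 9.63 × 91.68) = 0.001249 kg/m³.
(x−vt)²/(4Dt) = (-8.15)²/(4 × 0.455 × 1470) = 0.02483; exp(−0.02483) = 0.9755.
C = 0.001249 × 0.9755 = 0.00122 kg/m³.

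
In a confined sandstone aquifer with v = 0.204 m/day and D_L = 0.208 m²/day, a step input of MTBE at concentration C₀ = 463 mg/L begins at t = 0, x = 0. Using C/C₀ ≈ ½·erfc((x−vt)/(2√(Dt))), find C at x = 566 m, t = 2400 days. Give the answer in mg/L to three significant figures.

3.61 mg/L

For a continuous step input, C/C₀ ≈ ½·erfc((x−vt)/(2√(Dt))).
vt = 0.204 × 2400 = 489.6 m and 2√(Dt) = 2√(0.208 × 2400) = 44.69 m.
Argument (x−vt)/(2√(Dt)) = (566 − 489.6)/44.69 = 1.710; ½·erfc(1.710) = 0.007796.
C = 463 × 0.007796 = 3.61 mg/L.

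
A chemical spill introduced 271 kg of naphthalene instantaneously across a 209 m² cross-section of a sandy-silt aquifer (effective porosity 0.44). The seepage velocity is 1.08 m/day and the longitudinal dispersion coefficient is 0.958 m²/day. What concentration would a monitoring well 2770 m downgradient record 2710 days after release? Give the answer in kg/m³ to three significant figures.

0.00153 kg/m³

For an instantaneous plane source, C(x,t) = M/(n_e·A·√(4πDt)) · exp(−(x−vt)²/(4Dt)), with n_e·A the pore (flow) area.
Plume center vt = 1.08 × 2710 = 2926.8 m, so the well at 2770 m is 156.8 m upgradient of the peak.
√(4πDt) = 180.6 m, giving peak height M/(n_e·A·√(4πDt)) = 271/(0.44 × 209 × 180.6) = 0.01632 kg/m³.
(x−vt)²/(4Dt) = (-156.8)²/(4 × 0.958 × 2710) = 2.368; exp(−2.368) = 0.09367.
C = 0.01632 × 0.09367 = 0.00153 kg/m³.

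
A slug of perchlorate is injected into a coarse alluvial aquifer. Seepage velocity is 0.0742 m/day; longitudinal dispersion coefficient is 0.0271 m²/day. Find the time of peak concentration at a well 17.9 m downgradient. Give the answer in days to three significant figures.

236 days

For the 1D instantaneous-source solution, setting ∂C/∂t = 0 at fixed x gives v²t² + 2Dt − x² = 0, so t = (√(D² + v²x²) − D)/v².
√(D² + v²x²) = √(0.0271² + 0.0742² × 17.9²) = 1.328; v² = 0.00550564.
t = (1.328 − 0.0271)/0.00550564 = 236 days (vs. the pure-advection estimate x/v = 241 d).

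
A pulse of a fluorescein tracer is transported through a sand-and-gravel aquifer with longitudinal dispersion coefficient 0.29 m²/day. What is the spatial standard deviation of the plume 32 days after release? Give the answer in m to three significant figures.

4.31 m

Dispersive spreading gives a Gaussian with σ² = 2Dt; advection only shifts the center.
σ = √(2 × 0.29 × 32) = 4.31 m.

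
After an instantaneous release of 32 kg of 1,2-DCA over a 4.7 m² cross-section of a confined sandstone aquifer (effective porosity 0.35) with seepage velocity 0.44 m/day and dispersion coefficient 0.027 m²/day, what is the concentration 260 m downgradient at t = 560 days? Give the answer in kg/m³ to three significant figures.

0.0663 kg/m³

For an instantaneous plane source, C(x,t) = M/(n_e·A·√(4πDt)) · exp(−(x−vt)²/(4Dt)), with n_e·A the pore (flow) area.
Plume center vt = 0.44 × 560 = 246.4 m, so the well at 260 m is 13.6 m downgradient of the peak.
√(4πDt) = 13.78 m, giving peak height M/(n_e·A·√(4πDt)) = 32/(0.35 × 4.7 × 13.78) = 1.412 kg/m³.
(x−vt)²/(4Dt) = (13.6)²/(4 × 0.027 × 560) = 3.058; exp(−3.058) = 0.04698.
C = 1.412 × 0.04698 = 0.0663 kg/m³.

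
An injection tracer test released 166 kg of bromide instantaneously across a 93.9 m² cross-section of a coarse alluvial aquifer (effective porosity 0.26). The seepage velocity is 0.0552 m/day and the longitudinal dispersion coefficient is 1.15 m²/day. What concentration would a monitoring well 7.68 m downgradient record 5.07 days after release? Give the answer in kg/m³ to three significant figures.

0.0759 kg/m³

For an instantaneous plane source, C(x,t) = M/(n_e·A·√(4πDt)) · exp(−(x−vt)²/(4Dt)), with n_e·A the pore (flow) area.
Plume center vt = 0.0552 × 5.07 = 0.279864 m, so the well at 7.68 m is 7.400136 m downgradient of the peak.
√(4πDt) = 8.560 m, giving peak height M/(n_e·A·√(4πDt)) = 166/(0.26 × 93.9 × 8.560) = 0.7943 kg/m³.
(x−vt)²/(4Dt) = (7.400136)²/(4 × 1.15 × 5.07) = 2.348; exp(−2.348) = 0.09556.
C = 0.7943 × 0.09556 = 0.0759 kg/m³.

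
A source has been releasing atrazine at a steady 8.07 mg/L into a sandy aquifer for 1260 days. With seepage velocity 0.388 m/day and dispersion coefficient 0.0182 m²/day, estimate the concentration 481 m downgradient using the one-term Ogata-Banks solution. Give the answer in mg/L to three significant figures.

For a continuous step input, C/C₀ ≈ ½·erfc((x−vt)/(2√(Dt))).
vt = 0.388 × 1260 = 488.88 m and 2√(Dt) = 2√(0.0182 × 1260) = 9.577 m.
Argument (x−vt)/(2√(Dt)) = (481 − 488.88)/9.577 = -0.8228; ½·erfc(-0.8228) = 0.8777.
C = 8.07 × 0.8777 = 7.08 mg/L.

7.08 mg/L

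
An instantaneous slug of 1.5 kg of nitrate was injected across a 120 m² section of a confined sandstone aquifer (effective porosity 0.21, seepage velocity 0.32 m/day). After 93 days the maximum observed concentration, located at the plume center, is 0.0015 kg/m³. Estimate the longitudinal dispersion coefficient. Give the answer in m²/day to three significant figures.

At the plume center C_max = M/(n_e·A·√(4πDt)), so D = M²/(4πt·(n_e·A·C_max)²).
n_e·A·C_max = 0.21 × 120 × 0.0015 = 0.03780 kg/m.
D = 1.5²/(4π × 93 × 0.03780²) = 1.35 m²/day.

1.35 m²/day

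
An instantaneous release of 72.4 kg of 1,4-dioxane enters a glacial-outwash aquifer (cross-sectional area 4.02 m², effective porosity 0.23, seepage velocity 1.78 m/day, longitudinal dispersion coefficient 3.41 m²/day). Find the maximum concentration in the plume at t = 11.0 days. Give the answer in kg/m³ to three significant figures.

3.61 kg/m³

The peak of an instantaneous 1D plume sits at x = vt; there the Gaussian factor is 1 and C_max = M/(n_e·A·√(4πDt)), where n_e·A is the pore area the mass is dissolved in.
√(4πDt) = √(4π × 3.41 × 11.0) = 21.71 m, so C_max = 72.4/(0.23 × 4.02 × 21.71) = 3.61 kg/m³.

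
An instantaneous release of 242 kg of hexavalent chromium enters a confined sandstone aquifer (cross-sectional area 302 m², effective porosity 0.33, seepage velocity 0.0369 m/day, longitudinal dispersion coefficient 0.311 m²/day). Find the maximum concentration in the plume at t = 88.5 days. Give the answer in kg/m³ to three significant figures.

0.131 kg/m³

The peak of an instantaneous 1D plume sits at x = vt; there the Gaussian factor is 1 and C_max = M/(n_e·A·√(4πDt)), where n_e·A is the pore area the mass is dissolved in.
√(4πDt) = √(4π × 0.311 × 88.5) = 18.60 m, so C_max = 242/(0.33 × 302 × 18.60) = 0.131 kg/m³.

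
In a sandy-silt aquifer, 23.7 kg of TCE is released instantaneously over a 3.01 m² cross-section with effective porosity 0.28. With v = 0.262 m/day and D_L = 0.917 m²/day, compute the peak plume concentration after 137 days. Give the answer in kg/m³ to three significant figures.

0.708 kg/m³

The peak of an instantaneous 1D plume sits at x = vt; there the Gaussian factor is 1 and C_max = M/(n_e·A·√(4πDt)), where n_e·A is the pore area the mass is dissolved in.
√(4πDt) = √(4π × 0.917 × 137) = 39.73 m, so C_max = 23.7/(0.28 × 3.01 × 39.73) = 0.708 kg/m³.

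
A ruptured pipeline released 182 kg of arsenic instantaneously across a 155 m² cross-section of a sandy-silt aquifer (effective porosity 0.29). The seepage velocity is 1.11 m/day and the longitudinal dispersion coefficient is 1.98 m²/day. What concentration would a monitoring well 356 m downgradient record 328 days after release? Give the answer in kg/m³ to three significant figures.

0.0437 kg/m³

For an instantaneous plane source, C(x,t) = M/(n_e·A·√(4πDt)) · exp(−(x−vt)²/(4Dt)), with n_e·A the pore (flow) area.
Plume center vt = 1.11 × 328 = 364.08 m, so the well at 356 m is 8.08 m upgradient of the peak.
√(4πDt) = 90.34 m, giving peak height M/(n_e·A·√(4πDt)) = 182/(0.29 × 155 × 90.34) = 0.04482 kg/m³.
(x−vt)²/(4Dt) = (-8.08)²/(4 × 1.98 × 328) = 0.02513; exp(−0.02513) = 0.9752.
C = 0.04482 × 0.9752 = 0.0437 kg/m³.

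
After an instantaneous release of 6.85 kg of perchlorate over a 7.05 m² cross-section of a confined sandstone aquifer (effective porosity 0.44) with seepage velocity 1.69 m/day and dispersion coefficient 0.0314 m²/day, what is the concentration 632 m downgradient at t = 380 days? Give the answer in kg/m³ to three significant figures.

For an instantaneous plane source, C(x,t) = M/(n_e·A·√(4πDt)) · exp(−(x−vt)²/(4Dt)), with n_e·A the pore (flow) area.
Plume center vt = 1.69 × 380 = 642.2 m, so the well at 632 m is 10.2 m upgradient of the peak.
√(4πDt) = 12.25 m, giving peak height M/(n_e·A·√(4πDt)) = 6.85/(0.44 × 7.05 × 12.25) = 0.1803 kg/m³.
(x−vt)²/(4Dt) = (-10.2)²/(4 × 0.0314 × 380) = 2.180; exp(−2.180) = 0.1130.
C = 0.1803 × 0.1130 = 0.0204 kg/m³.

0.0204 kg/m³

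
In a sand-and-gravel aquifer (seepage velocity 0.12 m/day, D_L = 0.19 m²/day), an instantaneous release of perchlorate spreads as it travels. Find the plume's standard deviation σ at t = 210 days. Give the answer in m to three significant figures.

Dispersive spreading gives a Gaussian with σ² = 2Dt; advection only shifts the center.
σ = √(2 × 0.19 × 210) = 8.93 m.

8.93 m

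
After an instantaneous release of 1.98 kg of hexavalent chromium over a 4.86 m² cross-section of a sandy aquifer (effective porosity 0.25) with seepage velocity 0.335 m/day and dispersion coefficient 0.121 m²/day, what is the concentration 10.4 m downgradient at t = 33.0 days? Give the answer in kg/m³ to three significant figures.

0.224 kg/m³

For an instantaneous plane source, C(x,t) = M/(n_e·A·√(4πDt)) · exp(−(x−vt)²/(4Dt)), with n_e·A the pore (flow) area.
Plume center vt = 0.335 × 33.0 = 11.055 m, so the well at 10.4 m is 0.655 m upgradient of the peak.
√(4πDt) = 7.084 m, giving peak height M/(n_e·A·√(4πDt)) = 1.98/(0.25 × 4.86 × 7.084) = 0.2300 kg/m³.
(x−vt)²/(4Dt) = (-0.655)²/(4 × 0.121 × 33.0) = 0.02686; exp(−0.02686) = 0.9735.
C = 0.2300 × 0.9735 = 0.224 kg/m³.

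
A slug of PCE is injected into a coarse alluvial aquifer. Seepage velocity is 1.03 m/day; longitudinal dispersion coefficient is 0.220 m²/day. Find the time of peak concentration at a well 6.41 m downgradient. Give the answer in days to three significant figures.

6.02 days

For the 1D instantaneous-source solution, setting ∂C/∂t = 0 at fixed x gives v²t² + 2Dt − x² = 0, so t = (√(D² + v²x²) − D)/v².
√(D² + v²x²) = √(0.220² + 1.03² × 6.41²) = 6.606; v² = 1.0609.
t = (6.606 − 0.220)/1.0609 = 6.02 days (vs. the pure-advection estimate x/v = 6.22 d).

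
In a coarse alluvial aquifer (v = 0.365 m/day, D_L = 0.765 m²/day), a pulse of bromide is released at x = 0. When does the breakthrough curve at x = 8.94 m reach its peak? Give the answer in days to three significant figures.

For the 1D instantaneous-source solution, setting ∂C/∂t = 0 at fixed x gives v²t² + 2Dt − x² = 0, so t = (√(D² + v²x²) − D)/v².
√(D² + v²x²) = √(0.765² + 0.365² × 8.94²) = 3.352; v² = 0.133225.
t = (3.352 − 0.765)/0.133225 = 19.4 days (vs. the pure-advection estimate x/v = 24.5 d).

19.4 days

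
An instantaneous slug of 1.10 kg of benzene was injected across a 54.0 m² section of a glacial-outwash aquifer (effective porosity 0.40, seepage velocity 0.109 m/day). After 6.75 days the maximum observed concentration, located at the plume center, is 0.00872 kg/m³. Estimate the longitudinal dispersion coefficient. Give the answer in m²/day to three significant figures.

0.402 m²/day

At the plume center C_max = M/(n_e·A·√(4πDt)), so D = M²/(4πt·(n_e·A·C_max)²).
n_e·A·C_max = 0.40 × 54.0 × 0.00872 = 0.1884 kg/m.
D = 1.10²/(4π × 6.75 × 0.1884²) = 0.402 m²/day.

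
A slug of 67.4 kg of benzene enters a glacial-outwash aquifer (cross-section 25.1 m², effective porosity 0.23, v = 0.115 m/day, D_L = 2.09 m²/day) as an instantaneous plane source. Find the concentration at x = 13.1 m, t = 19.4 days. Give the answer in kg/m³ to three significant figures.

For an instantaneous plane source, C(x,t) = M/(n_e·A·√(4πDt)) · exp(−(x−vt)²/(4Dt)), with n_e·A the pore (flow) area.
Plume center vt = 0.115 × 19.4 = 2.231 m, so the well at 13.1 m is 10.869 m downgradient of the peak.
√(4πDt) = 22.57 m, giving peak height M/(n_e·A·√(4πDt)) = 67.4/(0.23 × 25.1 × 22.57) = 0.5173 kg/m³.
(x−vt)²/(4Dt) = (10.869)²/(4 × 2.09 × 19.4) = 0.7284; exp(−0.7284) = 0.4827.
C = 0.5173 × 0.4827 = 0.250 kg/m³.

0.250 kg/m³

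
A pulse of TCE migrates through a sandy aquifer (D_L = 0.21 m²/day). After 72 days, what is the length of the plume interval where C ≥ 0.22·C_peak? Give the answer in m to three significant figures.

The plume is Gaussian with σ = √(2Dt) = √(2 × 0.21 × 72) = 5.499 m.
C/C_peak = exp(−Δx²/(2σ²)) = 0.22 ⇒ Δx = σ·√(−2 ln 0.22) = 5.499 × 1.740 = 9.568 m.
Width = 2Δx = 19.1 m.

19.1 m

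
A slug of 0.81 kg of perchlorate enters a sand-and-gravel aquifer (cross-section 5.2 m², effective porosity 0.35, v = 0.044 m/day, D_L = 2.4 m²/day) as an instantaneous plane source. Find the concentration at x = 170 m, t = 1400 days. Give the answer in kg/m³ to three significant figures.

0.000904 kg/m³

For an instantaneous plane source, C(x,t) = M/(n_e·A·√(4πDt)) · exp(−(x−vt)²/(4Dt)), with n_e·A the pore (flow) area.
Plume center vt = 0.044 × 1400 = 61.6 m, so the well at 170 m is 108.4 m downgradient of the peak.
√(4πDt) = 205.5 m, giving peak height M/(n_e·A·√(4πDt)) = 0.81/(0.35 × 5.2 × 205.5) = 0.002166 kg/m³.
(x−vt)²/(4Dt) = (108.4)²/(4 × 2.4 × 1400) = 0.8743; exp(−0.8743) = 0.4172.
C = 0.002166 × 0.4172 = 0.000904 kg/m³.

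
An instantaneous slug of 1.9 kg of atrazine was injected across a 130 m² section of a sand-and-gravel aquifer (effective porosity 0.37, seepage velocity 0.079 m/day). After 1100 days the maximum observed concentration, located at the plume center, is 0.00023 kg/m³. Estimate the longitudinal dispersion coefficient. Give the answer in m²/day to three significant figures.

At the plume center C_max = M/(n_e·A·√(4πDt)), so D = M²/(4πt·(n_e·A·C_max)²).
n_e·A·C_max = 0.37 × 130 × 0.00023 = 0.01106 kg/m.
D = 1.9²/(4π × 1100 × 0.01106²) = 2.13 m²/day.

2.13 m²/day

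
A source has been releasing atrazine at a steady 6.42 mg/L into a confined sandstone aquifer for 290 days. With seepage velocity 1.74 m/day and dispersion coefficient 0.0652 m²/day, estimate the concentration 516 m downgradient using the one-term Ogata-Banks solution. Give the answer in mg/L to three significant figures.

0.205 mg/L

For a continuous step input, C/C₀ ≈ ½·erfc((x−vt)/(2√(Dt))).
vt = 1.74 × 290 = 504.6 m and 2√(Dt) = 2√(0.0652 × 290) = 8.697 m.
Argument (x−vt)/(2√(Dt)) = (516 − 504.6)/8.697 = 1.311; ½·erfc(1.311) = 0.03187.
C = 6.42 × 0.03187 = 0.205 mg/L.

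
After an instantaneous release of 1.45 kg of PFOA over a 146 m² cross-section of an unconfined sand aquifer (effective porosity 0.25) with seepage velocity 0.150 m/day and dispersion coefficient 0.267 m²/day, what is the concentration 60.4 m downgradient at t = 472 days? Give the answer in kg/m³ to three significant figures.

0.000805 kg/m³

For an instantaneous plane source, C(x,t) = M/(n_e·A·√(4πDt)) · exp(−(x−vt)²/(4Dt)), with n_e·A the pore (flow) area.
Plume center vt = 0.150 × 472 = 70.8 m, so the well at 60.4 m is 10.4 m upgradient of the peak.
√(4πDt) = 39.80 m, giving peak height M/(n_e·A·√(4πDt)) = 1.45/(0.25 × 146 × 39.80) = 0.0009981 kg/m³.
(x−vt)²/(4Dt) = (-10.4)²/(4 × 0.267 × 472) = 0.2146; exp(−0.2146) = 0.8069.
C = 0.0009981 × 0.8069 = 0.000805 kg/m³.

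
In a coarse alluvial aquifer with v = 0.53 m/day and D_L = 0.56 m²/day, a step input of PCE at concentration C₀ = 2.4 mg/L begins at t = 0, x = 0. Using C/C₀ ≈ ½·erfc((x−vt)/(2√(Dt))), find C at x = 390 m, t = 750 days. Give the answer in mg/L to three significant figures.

For a continuous step input, C/C₀ ≈ ½·erfc((x−vt)/(2√(Dt))).
vt = 0.53 × 750 = 397.5 m and 2√(Dt) = 2√(0.56 × 750) = 40.99 m.
Argument (x−vt)/(2√(Dt)) = (390 − 397.5)/40.99 = -0.1830; ½·erfc(-0.1830) = 0.6021.
C = 2.4 × 0.6021 = 1.45 mg/L.

1.45 mg/L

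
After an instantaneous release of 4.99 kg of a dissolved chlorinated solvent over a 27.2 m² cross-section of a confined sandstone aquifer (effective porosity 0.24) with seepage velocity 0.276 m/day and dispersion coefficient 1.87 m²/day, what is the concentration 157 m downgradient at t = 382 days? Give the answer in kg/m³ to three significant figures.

0.00318 kg/m³

For an instantaneous plane source, C(x,t) = M/(n_e·A·√(4πDt)) · exp(−(x−vt)²/(4Dt)), with n_e·A the pore (flow) area.
Plume center vt = 0.276 × 382 = 105.432 m, so the well at 157 m is 51.568 m downgradient of the peak.
√(4πDt) = 94.75 m, giving peak height M/(n_e·A·√(4πDt)) = 4.99/(0.24 × 27.2 × 94.75) = 0.008068 kg/m³.
(x−vt)²/(4Dt) = (51.568)²/(4 × 1.87 × 382) = 0.9307; exp(−0.9307) = 0.3943.
C = 0.008068 × 0.3943 = 0.00318 kg/m³.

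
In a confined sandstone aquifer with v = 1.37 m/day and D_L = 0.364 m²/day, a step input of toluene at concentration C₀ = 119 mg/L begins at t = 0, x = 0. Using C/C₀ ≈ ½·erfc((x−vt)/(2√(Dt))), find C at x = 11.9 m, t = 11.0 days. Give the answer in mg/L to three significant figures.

103 mg/L

For a continuous step input, C/C₀ ≈ ½·erfc((x−vt)/(2√(Dt))).
vt = 1.37 × 11.0 = 15.07 m and 2√(Dt) = 2√(0.364 × 11.0) = 4.002 m.
Argument (x−vt)/(2√(Dt)) = (11.9 − 15.07)/4.002 = -0.7921; ½·erfc(-0.7921) = 0.8687.
C = 119 × 0.8687 = 103 mg/L.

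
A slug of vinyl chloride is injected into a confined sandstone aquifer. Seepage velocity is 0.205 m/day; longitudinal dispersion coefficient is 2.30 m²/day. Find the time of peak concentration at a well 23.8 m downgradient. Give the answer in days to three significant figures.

For the 1D instantaneous-source solution, setting ∂C/∂t = 0 at fixed x gives v²t² + 2Dt − x² = 0, so t = (√(D² + v²x²) − D)/v².
√(D² + v²x²) = √(2.30² + 0.205² × 23.8²) = 5.394; v² = 0.042025.
t = (5.394 − 2.30)/0.042025 = 73.6 days (vs. the pure-advection estimate x/v = 116 d).

73.6 days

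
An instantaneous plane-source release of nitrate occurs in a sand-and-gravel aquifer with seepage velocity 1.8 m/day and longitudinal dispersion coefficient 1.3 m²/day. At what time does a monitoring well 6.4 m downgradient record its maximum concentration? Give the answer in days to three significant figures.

3.18 days

For the 1D instantaneous-source solution, setting ∂C/∂t = 0 at fixed x gives v²t² + 2Dt − x² = 0, so t = (√(D² + v²x²) − D)/v².
√(D² + v²x²) = √(1.3² + 1.8² × 6.4²) = 11.59; v² = 3.24.
t = (11.59 − 1.3)/3.24 = 3.18 days (vs. the pure-advection estimate x/v = 3.56 d).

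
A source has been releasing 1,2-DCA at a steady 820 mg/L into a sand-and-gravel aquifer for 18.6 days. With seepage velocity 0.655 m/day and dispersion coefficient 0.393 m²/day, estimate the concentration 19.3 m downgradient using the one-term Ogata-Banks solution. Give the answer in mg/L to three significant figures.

For a continuous step input, C/C₀ ≈ ½·erfc((x−vt)/(2√(Dt))).
vt = 0.655 × 18.6 = 12.183 m and 2√(Dt) = 2√(0.393 × 18.6) = 5.407 m.
Argument (x−vt)/(2√(Dt)) = (19.3 − 12.183)/5.407 = 1.316; ½·erfc(1.316) = 0.03136.
C = 820 × 0.03136 = 25.7 mg/L.

25.7 mg/L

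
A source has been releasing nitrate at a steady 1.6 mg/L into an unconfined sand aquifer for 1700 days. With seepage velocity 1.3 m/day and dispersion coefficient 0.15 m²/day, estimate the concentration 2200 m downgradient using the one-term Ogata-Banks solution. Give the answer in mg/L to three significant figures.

1.07 mg/L

For a continuous step input, C/C₀ ≈ ½·erfc((x−vt)/(2√(Dt))).
vt = 1.3 × 1700 = 2210 m and 2√(Dt) = 2√(0.15 × 1700) = 31.94 m.
Argument (x−vt)/(2√(Dt)) = (2200 − 2210)/31.94 = -0.3131; ½·erfc(-0.3131) = 0.6710.
C = 1.6 × 0.6710 = 1.07 mg/L.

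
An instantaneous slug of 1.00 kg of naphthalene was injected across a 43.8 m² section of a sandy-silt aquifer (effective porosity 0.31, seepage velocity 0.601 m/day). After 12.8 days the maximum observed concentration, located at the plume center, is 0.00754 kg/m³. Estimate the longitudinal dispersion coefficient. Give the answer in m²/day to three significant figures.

At the plume center C_max = M/(n_e·A·√(4πDt)), so D = M²/(4πt·(n_e·A·C_max)²).
n_e·A·C_max = 0.31 × 43.8 × 0.00754 = 0.1024 kg/m.
D = 1.00²/(4π × 12.8 × 0.1024²) = 0.593 m²/day.

0.593 m²/day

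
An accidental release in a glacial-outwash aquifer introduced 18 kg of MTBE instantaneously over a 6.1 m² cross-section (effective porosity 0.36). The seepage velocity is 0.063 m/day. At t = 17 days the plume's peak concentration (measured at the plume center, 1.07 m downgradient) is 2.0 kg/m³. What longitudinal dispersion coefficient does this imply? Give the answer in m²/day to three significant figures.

0.0786 m²/day

At the plume center C_max = M/(n_e·A·√(4πDt)), so D = M²/(4πt·(n_e·A·C_max)²).
n_e·A·C_max = 0.36 × 6.1 × 2.0 = 4.392 kg/m.
D = 18²/(4π × 17 × 4.392²) = 0.0786 m²/day.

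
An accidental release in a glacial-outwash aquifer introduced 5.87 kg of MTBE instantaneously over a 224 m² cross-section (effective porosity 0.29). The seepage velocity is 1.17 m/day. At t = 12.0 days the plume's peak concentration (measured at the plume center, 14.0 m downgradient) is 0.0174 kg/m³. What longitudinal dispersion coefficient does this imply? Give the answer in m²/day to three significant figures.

0.179 m²/day

At the plume center C_max = M/(n_e·A·√(4πDt)), so D = M²/(4πt·(n_e·A·C_max)²).
n_e·A·C_max = 0.29 × 224 × 0.0174 = 1.130 kg/m.
D = 5.87²/(4π × 12.0 × 1.130²) = 0.179 m²/day.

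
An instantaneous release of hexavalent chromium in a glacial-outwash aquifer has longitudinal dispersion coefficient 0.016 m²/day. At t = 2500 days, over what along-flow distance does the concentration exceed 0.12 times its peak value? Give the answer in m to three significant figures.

The plume is Gaussian with σ = √(2Dt) = √(2 × 0.016 × 2500) = 8.944 m.
C/C_peak = exp(−Δx²/(2σ²)) = 0.12 ⇒ Δx = σ·√(−2 ln 0.12) = 8.944 × 2.059 = 18.42 m.
Width = 2Δx = 36.8 m.

36.8 m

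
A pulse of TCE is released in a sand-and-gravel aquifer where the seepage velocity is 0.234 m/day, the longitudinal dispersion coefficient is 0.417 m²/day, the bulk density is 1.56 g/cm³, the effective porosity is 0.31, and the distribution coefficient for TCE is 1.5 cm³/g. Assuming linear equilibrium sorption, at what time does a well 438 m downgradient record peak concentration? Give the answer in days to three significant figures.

Retardation factor R = 1 + ρ_b·K_d/n = 1 + 1.56 × 1.5/0.31 = 8.548.
Sorption retards both mechanisms: v_R = v/R = 0.02737 m/day, D_R = D/R = 0.04878 m²/day.
Peak time from v_R²t² + 2D_R t − x² = 0: t = (√(D_R² + v_R²x²) − D_R)/v_R².
√(D_R² + v_R²x²) = √(0.04878² + 0.02737² × 438²) = 11.99; v_R² = 0.0007491.
t = (11.99 − 0.04878)/0.0007491 = 15900 days.

15900 days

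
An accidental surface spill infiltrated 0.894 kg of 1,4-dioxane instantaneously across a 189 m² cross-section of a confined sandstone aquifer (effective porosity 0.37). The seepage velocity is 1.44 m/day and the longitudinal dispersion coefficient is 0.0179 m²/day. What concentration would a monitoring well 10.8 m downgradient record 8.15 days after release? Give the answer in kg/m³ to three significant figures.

For an instantaneous plane source, C(x,t) = M/(n_e·A·√(4πDt)) · exp(−(x−vt)²/(4Dt)), with n_e·A the pore (flow) area.
Plume center vt = 1.44 × 8.15 = 11.736 m, so the well at 10.8 m is 0.936 m upgradient of the peak.
√(4πDt) = 1.354 m, giving peak height M/(n_e·A·√(4πDt)) = 0.894/(0.37 × 189 × 1.354) = 0.009442 kg/m³.
(x−vt)²/(4Dt) = (-0.936)²/(4 × 0.0179 × 8.15) = 1.501; exp(−1.501) = 0.2229.
C = 0.009442 × 0.2229 = 0.00210 kg/m³.

0.00210 kg/m³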